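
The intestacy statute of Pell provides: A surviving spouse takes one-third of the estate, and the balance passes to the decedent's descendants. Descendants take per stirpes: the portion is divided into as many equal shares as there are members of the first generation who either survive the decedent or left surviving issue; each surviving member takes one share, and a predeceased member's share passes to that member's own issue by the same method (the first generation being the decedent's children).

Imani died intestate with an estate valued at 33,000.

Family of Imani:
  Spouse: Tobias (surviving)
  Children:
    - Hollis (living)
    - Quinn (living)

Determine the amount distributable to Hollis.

Hollis receives 11,000.

Tobias takes one-third of 33,000 = 11,000. The remaining 22,000 passes to the descendants.
The descendants' portion (22,000) is divided into 2 shares of 11,000: Hollis and Quinn each take 11,000.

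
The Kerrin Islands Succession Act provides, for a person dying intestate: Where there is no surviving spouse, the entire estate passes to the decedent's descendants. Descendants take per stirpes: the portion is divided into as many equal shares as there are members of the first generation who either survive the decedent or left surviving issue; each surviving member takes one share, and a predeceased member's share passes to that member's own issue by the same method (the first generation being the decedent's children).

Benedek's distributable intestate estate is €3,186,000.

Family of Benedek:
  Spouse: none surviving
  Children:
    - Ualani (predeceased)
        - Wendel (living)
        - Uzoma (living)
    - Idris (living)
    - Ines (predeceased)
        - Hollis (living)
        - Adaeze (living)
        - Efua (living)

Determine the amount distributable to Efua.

Efua receives €354,000.

The entire €3,186,000 passes to the descendants.
That amount (€3,186,000) is divided into 3 shares of €1,062,000: Idris takes €1,062,000; Ualani's €1,062,000 share passes to Ualani's issue; Ines's €1,062,000 share passes to Ines's issue.
Ualani's share (€1,062,000) is divided into 2 shares of €531,000: Wendel and Uzoma each take €531,000.
Ines's share (€1,062,000) is divided into 3 shares of €354,000: Hollis, Adaeze, and Efua each take €354,000.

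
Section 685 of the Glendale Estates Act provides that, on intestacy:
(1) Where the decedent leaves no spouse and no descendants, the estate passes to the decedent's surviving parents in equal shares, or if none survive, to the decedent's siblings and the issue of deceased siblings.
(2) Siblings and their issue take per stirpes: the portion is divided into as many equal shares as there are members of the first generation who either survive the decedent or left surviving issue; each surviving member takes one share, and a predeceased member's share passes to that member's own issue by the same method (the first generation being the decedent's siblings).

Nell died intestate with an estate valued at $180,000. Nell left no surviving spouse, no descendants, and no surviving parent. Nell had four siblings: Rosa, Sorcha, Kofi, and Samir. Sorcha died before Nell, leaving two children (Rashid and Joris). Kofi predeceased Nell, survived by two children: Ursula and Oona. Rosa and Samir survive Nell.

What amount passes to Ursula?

Ursula receives $22,500.

The entire $180,000 passes to the siblings and their issue.
That amount ($180,000) is divided into 4 shares of $45,000: Rosa and Samir each take $45,000; Sorcha's $45,000 share passes to Sorcha's issue; Kofi's $45,000 share passes to Kofi's issue.
Sorcha's share ($45,000) is divided into 2 shares of $22,500: Rashid and Joris each take $22,500.
Kofi's share ($45,000) is divided into 2 shares of $22,500: Ursula and Oona each take $22,500.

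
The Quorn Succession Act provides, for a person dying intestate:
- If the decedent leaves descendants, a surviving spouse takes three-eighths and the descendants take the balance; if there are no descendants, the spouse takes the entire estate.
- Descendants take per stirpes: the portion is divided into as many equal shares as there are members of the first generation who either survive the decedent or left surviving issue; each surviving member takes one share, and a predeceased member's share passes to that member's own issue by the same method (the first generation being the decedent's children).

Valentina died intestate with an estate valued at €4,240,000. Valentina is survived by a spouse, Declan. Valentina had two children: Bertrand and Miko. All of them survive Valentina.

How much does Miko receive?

Miko receives €1,325,000.

Declan takes three-eighths of €4,240,000 = €1,590,000. The remaining €2,650,000 passes to the descendants.
The descendants' portion (€2,650,000) is divided into 2 shares of €1,325,000: Bertrand and Miko each take €1,325,000.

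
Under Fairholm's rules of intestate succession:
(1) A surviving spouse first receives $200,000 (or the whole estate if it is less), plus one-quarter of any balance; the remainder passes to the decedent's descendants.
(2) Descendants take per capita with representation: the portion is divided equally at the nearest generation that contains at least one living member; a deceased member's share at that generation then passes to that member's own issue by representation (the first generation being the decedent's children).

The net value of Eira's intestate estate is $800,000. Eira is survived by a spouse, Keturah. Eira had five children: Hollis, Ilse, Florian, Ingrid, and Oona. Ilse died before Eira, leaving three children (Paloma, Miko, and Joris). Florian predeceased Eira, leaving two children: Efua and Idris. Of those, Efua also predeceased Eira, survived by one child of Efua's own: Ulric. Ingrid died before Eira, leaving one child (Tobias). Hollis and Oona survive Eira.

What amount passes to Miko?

Miko receives $30,000.

Keturah first takes $200,000, leaving a balance of $600,000. Keturah then takes one-quarter of the balance ($150,000), for a total of $350,000. The remaining $450,000 passes to the descendants.
The descendants' portion ($450,000) is divided into 5 shares of $90,000: Hollis and Oona each take $90,000; Ilse's $90,000 share passes to Ilse's issue; Florian's $90,000 share passes to Florian's issue; Ingrid's $90,000 share passes to Ingrid's issue.
Ilse's share ($90,000) is divided into 3 shares of $30,000: Paloma, Miko, and Joris each take $30,000.
Florian's share ($90,000) is divided into 2 shares of $45,000: Idris takes $45,000; Efua's $45,000 share passes to Efua's issue.
Efua's share ($45,000) passes entirely to Ulric.
Ingrid's share ($90,000) passes entirely to Tobias.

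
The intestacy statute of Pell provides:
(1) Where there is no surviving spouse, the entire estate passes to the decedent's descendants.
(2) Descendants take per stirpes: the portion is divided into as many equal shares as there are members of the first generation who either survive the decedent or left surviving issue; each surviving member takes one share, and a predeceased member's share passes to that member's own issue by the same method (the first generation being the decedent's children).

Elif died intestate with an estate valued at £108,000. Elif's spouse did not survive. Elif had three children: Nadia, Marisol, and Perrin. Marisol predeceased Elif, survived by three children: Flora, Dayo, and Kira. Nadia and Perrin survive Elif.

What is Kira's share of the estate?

The entire £108,000 passes to the descendants.
That amount (£108,000) is divided into 3 shares of £36,000: Nadia and Perrin each take £36,000; Marisol's £36,000 share passes to Marisol's issue.
Marisol's share (£36,000) is divided into 3 shares of £12,000: Flora, Dayo, and Kira each take £12,000.

Kira receives £12,000.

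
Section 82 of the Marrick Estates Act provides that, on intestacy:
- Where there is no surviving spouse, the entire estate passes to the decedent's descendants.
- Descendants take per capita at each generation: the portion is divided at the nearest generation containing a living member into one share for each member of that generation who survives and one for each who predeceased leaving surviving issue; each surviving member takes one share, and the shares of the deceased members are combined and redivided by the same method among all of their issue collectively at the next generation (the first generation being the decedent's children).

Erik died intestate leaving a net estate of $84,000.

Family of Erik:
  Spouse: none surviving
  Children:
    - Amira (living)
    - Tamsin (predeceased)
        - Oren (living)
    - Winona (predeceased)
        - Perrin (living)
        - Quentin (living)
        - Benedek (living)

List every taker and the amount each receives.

Amira: $28,000; Oren: $14,000; Perrin: $14,000; Quentin: $14,000; Benedek: $14,000

The entire $84,000 passes to the descendants.
That amount ($84,000) is divided at the children's generation into 3 shares of $28,000. Amira takes $28,000. The 2 shares of the deceased (Tamsin and Winona) are combined into a pool of $56,000.
That pool ($56,000) is divided at the grandchildren's generation equally among Oren, Perrin, Quentin, and Benedek: $14,000 each.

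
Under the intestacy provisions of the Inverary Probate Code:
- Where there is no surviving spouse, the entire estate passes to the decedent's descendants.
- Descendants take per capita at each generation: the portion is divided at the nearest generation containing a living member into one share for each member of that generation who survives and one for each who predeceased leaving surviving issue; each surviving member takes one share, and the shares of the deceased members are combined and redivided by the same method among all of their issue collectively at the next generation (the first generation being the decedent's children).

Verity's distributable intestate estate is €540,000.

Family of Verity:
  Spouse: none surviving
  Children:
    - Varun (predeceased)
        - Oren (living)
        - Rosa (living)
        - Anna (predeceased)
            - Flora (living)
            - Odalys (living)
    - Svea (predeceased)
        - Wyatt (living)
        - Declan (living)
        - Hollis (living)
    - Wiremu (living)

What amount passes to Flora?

Flora receives €30,000.

The entire €540,000 passes to the descendants.
That amount (€540,000) is divided at the children's generation into 3 shares of €180,000. Wiremu takes €180,000. The 2 shares of the deceased (Varun and Svea) are combined into a pool of €360,000.
That pool (€360,000) is divided at the grandchildren's generation into 6 shares of €60,000. Oren, Rosa, Wyatt, Declan, and Hollis each take €60,000. The remaining share for the deceased Anna (€60,000) is carried to the next generation.
That pool (€60,000) is divided at the great-grandchildren's generation equally among Flora and Odalys: €30,000 each.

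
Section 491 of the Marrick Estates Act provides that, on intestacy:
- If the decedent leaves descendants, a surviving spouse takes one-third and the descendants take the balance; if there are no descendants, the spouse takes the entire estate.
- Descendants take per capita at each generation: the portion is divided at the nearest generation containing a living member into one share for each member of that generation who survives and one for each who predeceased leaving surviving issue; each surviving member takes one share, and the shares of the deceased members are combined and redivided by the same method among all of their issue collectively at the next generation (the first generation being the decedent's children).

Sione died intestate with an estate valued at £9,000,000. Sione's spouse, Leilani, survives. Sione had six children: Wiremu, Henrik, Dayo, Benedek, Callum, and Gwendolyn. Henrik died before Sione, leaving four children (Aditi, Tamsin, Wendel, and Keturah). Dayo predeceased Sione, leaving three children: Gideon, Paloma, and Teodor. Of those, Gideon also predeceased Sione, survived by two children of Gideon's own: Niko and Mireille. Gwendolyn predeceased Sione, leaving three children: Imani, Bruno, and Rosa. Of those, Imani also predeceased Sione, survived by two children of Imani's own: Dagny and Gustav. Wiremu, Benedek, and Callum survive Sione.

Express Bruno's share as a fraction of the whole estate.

Leilani takes one-third of £9,000,000 = £3,000,000. The remaining £6,000,000 passes to the descendants.
The descendants' portion (£6,000,000) is divided at the children's generation into 6 shares of £1,000,000. Wiremu, Benedek, and Callum each take £1,000,000. The 3 shares of the deceased (Henrik, Dayo, and Gwendolyn) are combined into a pool of £3,000,000.
That pool (£3,000,000) is divided at the grandchildren's generation into 10 shares of £300,000. Aditi, Tamsin, Wendel, Keturah, Paloma, Teodor, Bruno, and Rosa each take £300,000. The 2 shares of the deceased (Gideon and Imani) are combined into a pool of £600,000.
That pool (£600,000) is divided at the great-grandchildren's generation equally among Niko, Mireille, Dagny, and Gustav: £150,000 each.

Bruno receives 1/30 of the estate.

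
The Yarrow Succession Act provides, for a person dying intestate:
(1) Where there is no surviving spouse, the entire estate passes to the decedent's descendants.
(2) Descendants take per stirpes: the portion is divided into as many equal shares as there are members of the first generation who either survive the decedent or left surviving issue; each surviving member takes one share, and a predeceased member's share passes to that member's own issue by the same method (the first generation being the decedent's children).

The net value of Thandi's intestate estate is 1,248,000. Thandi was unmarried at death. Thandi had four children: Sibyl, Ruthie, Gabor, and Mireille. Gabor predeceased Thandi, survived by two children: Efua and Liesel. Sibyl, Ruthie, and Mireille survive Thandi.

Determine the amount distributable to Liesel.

Liesel receives 156,000.

The entire 1,248,000 passes to the descendants.
That amount (1,248,000) is divided into 4 shares of 312,000: Sibyl, Ruthie, and Mireille each take 312,000; Gabor's 312,000 share passes to Gabor's issue.
Gabor's share (312,000) is divided into 2 shares of 156,000: Efua and Liesel each take 156,000.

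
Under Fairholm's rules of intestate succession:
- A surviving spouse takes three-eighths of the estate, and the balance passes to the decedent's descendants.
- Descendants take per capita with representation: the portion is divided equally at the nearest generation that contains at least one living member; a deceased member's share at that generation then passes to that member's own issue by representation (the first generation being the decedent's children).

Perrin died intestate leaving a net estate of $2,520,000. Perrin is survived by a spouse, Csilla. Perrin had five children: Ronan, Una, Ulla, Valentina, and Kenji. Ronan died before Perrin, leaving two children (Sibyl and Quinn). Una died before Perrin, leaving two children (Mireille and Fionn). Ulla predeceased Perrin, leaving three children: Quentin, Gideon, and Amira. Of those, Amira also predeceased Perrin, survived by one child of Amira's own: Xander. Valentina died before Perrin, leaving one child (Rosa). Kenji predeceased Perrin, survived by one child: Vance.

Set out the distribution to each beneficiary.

Csilla takes three-eighths of $2,520,000 = $945,000. The remaining $1,575,000 passes to the descendants.
No child survives, so the initial division is made at the grandchildren's generation.
The descendants' portion ($1,575,000) is divided into 9 shares of $175,000: Sibyl, Quinn, Mireille, Fionn, Quentin, Gideon, Rosa, and Vance each take $175,000; Amira's $175,000 share passes to Amira's issue.
Amira's share ($175,000) passes entirely to Xander.

Csilla: $945,000; Sibyl: $175,000; Quinn: $175,000; Mireille: $175,000; Fionn: $175,000; Quentin: $175,000; Gideon: $175,000; Xander: $175,000; Rosa: $175,000; Vance: $175,000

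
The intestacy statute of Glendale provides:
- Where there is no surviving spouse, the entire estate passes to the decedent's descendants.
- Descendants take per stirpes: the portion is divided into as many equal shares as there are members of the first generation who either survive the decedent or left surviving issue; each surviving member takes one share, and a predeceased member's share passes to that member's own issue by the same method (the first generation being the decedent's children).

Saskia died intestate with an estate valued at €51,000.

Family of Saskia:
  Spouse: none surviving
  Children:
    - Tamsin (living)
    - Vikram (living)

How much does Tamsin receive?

Tamsin receives €25,500.

The entire €51,000 passes to the descendants.
That amount (€51,000) is divided into 2 shares of €25,500: Tamsin and Vikram each take €25,500.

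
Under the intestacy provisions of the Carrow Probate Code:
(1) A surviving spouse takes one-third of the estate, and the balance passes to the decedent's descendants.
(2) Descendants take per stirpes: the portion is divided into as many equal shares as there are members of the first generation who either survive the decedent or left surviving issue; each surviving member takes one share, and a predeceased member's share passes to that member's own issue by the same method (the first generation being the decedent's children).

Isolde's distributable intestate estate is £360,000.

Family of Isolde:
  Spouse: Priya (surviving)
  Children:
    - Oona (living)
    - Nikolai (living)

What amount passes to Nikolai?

Nikolai receives £120,000.

Priya takes one-third of £360,000 = £120,000. The remaining £240,000 passes to the descendants.
The descendants' portion (£240,000) is divided into 2 shares of £120,000: Oona and Nikolai each take £120,000.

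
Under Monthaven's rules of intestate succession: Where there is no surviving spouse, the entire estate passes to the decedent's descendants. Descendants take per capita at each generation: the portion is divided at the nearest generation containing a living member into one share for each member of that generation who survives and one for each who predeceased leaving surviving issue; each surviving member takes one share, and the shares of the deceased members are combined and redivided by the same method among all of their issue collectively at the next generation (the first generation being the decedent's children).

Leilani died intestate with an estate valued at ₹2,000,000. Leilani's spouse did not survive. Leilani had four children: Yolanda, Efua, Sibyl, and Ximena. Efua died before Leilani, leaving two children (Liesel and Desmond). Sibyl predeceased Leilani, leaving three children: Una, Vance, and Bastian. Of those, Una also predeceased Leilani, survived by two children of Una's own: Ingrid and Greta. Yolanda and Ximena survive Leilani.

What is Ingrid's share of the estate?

The entire ₹2,000,000 passes to the descendants.
That amount (₹2,000,000) is divided at the children's generation into 4 shares of ₹500,000. Yolanda and Ximena each take ₹500,000. The 2 shares of the deceased (Efua and Sibyl) are combined into a pool of ₹1,000,000.
That pool (₹1,000,000) is divided at the grandchildren's generation into 5 shares of ₹200,000. Liesel, Desmond, Vance, and Bastian each take ₹200,000. The remaining share for the deceased Una (₹200,000) is carried to the next generation.
That pool (₹200,000) is divided at the great-grandchildren's generation equally among Ingrid and Greta: ₹100,000 each.

Ingrid receives ₹100,000.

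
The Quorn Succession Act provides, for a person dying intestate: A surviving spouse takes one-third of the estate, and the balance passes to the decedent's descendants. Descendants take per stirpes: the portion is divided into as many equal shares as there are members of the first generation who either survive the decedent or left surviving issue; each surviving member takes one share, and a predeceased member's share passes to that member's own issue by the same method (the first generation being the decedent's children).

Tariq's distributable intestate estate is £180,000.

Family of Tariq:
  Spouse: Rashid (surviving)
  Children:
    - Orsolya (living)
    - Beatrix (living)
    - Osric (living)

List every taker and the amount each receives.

Rashid: £60,000; Orsolya: £40,000; Beatrix: £40,000; Osric: £40,000

Rashid takes one-third of £180,000 = £60,000. The remaining £120,000 passes to the descendants.
The descendants' portion (£120,000) is divided into 3 shares of £40,000: Orsolya, Beatrix, and Osric each take £40,000.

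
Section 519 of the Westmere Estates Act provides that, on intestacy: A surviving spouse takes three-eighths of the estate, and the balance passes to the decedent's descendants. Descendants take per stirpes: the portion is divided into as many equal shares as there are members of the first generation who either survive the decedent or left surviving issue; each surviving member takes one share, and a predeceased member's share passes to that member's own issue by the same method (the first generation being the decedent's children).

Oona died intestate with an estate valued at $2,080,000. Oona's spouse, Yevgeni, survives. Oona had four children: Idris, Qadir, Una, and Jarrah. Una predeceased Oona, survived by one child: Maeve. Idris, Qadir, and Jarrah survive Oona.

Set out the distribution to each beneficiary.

Yevgeni: $780,000; Idris: $325,000; Qadir: $325,000; Maeve: $325,000; Jarrah: $325,000

Yevgeni takes three-eighths of $2,080,000 = $780,000. The remaining $1,300,000 passes to the descendants.
The descendants' portion ($1,300,000) is divided into 4 shares of $325,000: Idris, Qadir, and Jarrah each take $325,000; Una's $325,000 share passes to Una's issue.
Una's share ($325,000) passes entirely to Maeve.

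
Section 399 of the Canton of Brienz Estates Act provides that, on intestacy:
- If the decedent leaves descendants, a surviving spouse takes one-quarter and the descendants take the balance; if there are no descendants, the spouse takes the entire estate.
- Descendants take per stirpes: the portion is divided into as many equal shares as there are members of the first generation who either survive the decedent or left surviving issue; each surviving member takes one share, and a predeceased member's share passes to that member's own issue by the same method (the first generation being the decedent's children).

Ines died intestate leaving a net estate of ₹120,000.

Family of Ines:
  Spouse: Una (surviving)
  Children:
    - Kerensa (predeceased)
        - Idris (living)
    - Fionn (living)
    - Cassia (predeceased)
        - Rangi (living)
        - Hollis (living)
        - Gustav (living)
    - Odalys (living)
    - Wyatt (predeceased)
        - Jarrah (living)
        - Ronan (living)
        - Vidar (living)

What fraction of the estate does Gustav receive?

Una takes one-quarter of ₹120,000 = ₹30,000. The remaining ₹90,000 passes to the descendants.
The descendants' portion (₹90,000) is divided into 5 shares of ₹18,000: Fionn and Odalys each take ₹18,000; Kerensa's ₹18,000 share passes to Kerensa's issue; Cassia's ₹18,000 share passes to Cassia's issue; Wyatt's ₹18,000 share passes to Wyatt's issue.
Kerensa's share (₹18,000) passes entirely to Idris.
Cassia's share (₹18,000) is divided into 3 shares of ₹6,000: Rangi, Hollis, and Gustav each take ₹6,000.
Wyatt's share (₹18,000) is divided into 3 shares of ₹6,000: Jarrah, Ronan, and Vidar each take ₹6,000.

Gustav receives 1/20 of the estate.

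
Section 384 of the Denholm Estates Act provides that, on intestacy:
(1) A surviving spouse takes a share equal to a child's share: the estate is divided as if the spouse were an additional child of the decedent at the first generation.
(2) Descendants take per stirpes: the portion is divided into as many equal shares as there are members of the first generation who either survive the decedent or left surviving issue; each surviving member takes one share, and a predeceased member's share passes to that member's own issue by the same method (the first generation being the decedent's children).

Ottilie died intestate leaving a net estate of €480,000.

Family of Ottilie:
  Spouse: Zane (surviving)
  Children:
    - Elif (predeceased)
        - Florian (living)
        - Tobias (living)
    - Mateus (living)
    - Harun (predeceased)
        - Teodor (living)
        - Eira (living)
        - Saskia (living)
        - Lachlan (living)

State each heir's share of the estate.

Zane: €120,000; Florian: €60,000; Tobias: €60,000; Mateus: €120,000; Teodor: €30,000; Eira: €30,000; Saskia: €30,000; Lachlan: €30,000

The spouse counts as an additional share at the children's level, so there are 4 primary shares of €120,000. Zane takes one such share (€120,000).
The children's combined portion (€360,000) is divided into 3 shares of €120,000: Mateus takes €120,000; Elif's €120,000 share passes to Elif's issue; Harun's €120,000 share passes to Harun's issue.
Elif's share (€120,000) is divided into 2 shares of €60,000: Florian and Tobias each take €60,000.
Harun's share (€120,000) is divided into 4 shares of €30,000: Teodor, Eira, Saskia, and Lachlan each take €30,000.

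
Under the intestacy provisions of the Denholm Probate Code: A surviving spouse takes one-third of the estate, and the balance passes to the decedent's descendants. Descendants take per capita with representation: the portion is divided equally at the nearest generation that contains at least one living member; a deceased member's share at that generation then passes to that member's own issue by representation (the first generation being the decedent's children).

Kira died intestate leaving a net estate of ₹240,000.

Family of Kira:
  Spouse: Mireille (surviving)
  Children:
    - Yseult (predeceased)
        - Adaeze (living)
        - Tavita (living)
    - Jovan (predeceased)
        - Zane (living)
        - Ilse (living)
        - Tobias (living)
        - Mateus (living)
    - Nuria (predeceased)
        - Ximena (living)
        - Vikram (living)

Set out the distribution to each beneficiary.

Mireille takes one-third of ₹240,000 = ₹80,000. The remaining ₹160,000 passes to the descendants.
No child survives, so the initial division is made at the grandchildren's generation.
The descendants' portion (₹160,000) is divided into 8 shares of ₹20,000: Adaeze, Tavita, Zane, Ilse, Tobias, Mateus, Ximena, and Vikram each take ₹20,000.

Mireille: ₹80,000; Adaeze: ₹20,000; Tavita: ₹20,000; Zane: ₹20,000; Ilse: ₹20,000; Tobias: ₹20,000; Mateus: ₹20,000; Ximena: ₹20,000; Vikram: ₹20,000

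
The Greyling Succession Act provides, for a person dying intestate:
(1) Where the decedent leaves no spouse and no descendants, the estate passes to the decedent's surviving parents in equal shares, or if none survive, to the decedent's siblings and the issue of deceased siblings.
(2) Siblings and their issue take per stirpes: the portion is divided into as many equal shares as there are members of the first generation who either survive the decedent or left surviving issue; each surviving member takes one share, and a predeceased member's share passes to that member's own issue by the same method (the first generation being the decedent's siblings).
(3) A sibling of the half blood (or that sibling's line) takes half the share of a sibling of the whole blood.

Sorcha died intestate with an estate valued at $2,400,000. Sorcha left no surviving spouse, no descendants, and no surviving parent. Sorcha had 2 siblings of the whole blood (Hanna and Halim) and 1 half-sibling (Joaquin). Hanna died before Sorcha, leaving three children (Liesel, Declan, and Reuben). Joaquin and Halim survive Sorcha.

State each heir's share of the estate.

The entire $2,400,000 passes to the siblings and their issue.
Counting each half-blood sibling's line as half a unit, there are 5/2 units in $2,400,000, so one unit is $960,000. Whole-blood lines (Hanna and Halim) take $960,000 each; half-blood lines (Joaquin) take $480,000 each.
Hanna's share ($960,000) is divided into 3 shares of $320,000: Liesel, Declan, and Reuben each take $320,000.

Joaquin: $480,000; Liesel: $320,000; Declan: $320,000; Reuben: $320,000; Halim: $960,000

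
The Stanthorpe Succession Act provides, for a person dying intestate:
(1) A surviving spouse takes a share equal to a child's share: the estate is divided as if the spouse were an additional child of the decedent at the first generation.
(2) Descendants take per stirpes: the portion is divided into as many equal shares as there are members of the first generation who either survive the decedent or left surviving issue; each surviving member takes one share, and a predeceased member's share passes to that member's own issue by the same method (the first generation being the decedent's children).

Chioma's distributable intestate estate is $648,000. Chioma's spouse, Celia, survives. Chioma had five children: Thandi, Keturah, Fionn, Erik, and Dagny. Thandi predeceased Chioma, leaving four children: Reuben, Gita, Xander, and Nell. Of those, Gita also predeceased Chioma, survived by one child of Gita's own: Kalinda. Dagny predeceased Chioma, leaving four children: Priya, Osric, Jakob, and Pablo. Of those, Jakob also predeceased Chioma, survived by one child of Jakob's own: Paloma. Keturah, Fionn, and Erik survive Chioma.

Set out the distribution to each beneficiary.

The spouse counts as an additional share at the children's level, so there are 6 primary shares of $108,000. Celia takes one such share ($108,000).
The children's combined portion ($540,000) is divided into 5 shares of $108,000: Keturah, Fionn, and Erik each take $108,000; Thandi's $108,000 share passes to Thandi's issue; Dagny's $108,000 share passes to Dagny's issue.
Thandi's share ($108,000) is divided into 4 shares of $27,000: Reuben, Xander, and Nell each take $27,000; Gita's $27,000 share passes to Gita's issue.
Gita's share ($27,000) passes entirely to Kalinda.
Dagny's share ($108,000) is divided into 4 shares of $27,000: Priya, Osric, and Pablo each take $27,000; Jakob's $27,000 share passes to Jakob's issue.
Jakob's share ($27,000) passes entirely to Paloma.

Celia: $108,000; Reuben: $27,000; Kalinda: $27,000; Xander: $27,000; Nell: $27,000; Keturah: $108,000; Fionn: $108,000; Erik: $108,000; Priya: $27,000; Osric: $27,000; Paloma: $27,000; Pablo: $27,000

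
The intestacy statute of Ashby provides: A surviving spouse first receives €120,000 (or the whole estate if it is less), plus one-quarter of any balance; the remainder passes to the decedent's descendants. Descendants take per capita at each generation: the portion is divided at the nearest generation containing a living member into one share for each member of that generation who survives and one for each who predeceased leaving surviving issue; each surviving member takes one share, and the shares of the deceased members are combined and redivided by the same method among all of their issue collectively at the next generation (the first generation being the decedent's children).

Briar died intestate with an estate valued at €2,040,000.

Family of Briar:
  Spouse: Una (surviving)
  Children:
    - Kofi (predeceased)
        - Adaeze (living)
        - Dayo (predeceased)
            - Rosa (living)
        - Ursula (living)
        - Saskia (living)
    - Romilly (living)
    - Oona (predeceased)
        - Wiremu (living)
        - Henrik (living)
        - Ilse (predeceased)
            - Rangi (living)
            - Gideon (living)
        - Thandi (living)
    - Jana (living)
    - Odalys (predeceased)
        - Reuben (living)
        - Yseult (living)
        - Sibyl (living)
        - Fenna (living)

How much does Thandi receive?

Una first takes €120,000, leaving a balance of €1,920,000. Una then takes one-quarter of the balance (€480,000), for a total of €600,000. The remaining €1,440,000 passes to the descendants.
The descendants' portion (€1,440,000) is divided at the children's generation into 5 shares of €288,000. Romilly and Jana each take €288,000. The 3 shares of the deceased (Kofi, Oona, and Odalys) are combined into a pool of €864,000.
That pool (€864,000) is divided at the grandchildren's generation into 12 shares of €72,000. Adaeze, Ursula, Saskia, Wiremu, Henrik, Thandi, Reuben, Yseult, Sibyl, and Fenna each take €72,000. The 2 shares of the deceased (Dayo and Ilse) are combined into a pool of €144,000.
That pool (€144,000) is divided at the great-grandchildren's generation equally among Rosa, Rangi, and Gideon: €48,000 each.

Thandi receives €72,000.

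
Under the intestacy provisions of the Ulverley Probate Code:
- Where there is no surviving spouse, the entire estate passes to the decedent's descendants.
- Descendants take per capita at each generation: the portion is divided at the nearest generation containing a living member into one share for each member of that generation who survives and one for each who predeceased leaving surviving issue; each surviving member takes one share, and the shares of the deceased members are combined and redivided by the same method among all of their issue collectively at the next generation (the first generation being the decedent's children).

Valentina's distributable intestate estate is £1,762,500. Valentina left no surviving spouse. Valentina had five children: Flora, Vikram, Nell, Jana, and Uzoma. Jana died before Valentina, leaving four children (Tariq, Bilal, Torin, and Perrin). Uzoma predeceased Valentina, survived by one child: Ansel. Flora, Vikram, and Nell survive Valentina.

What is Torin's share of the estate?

The entire £1,762,500 passes to the descendants.
That amount (£1,762,500) is divided at the children's generation into 5 shares of £352,500. Flora, Vikram, and Nell each take £352,500. The 2 shares of the deceased (Jana and Uzoma) are combined into a pool of £705,000.
That pool (£705,000) is divided at the grandchildren's generation equally among Tariq, Bilal, Torin, Perrin, and Ansel: £141,000 each.

Torin receives £141,000.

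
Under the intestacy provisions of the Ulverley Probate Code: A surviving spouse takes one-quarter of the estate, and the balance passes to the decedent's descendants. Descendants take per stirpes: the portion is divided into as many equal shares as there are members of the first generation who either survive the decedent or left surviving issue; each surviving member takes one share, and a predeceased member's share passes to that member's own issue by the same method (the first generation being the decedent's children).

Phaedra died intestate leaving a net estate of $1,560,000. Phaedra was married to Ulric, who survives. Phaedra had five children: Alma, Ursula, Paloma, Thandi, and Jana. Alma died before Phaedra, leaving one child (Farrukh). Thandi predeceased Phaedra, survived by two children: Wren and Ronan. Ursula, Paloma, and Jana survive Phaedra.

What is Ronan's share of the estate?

Ronan receives $117,000.

Ulric takes one-quarter of $1,560,000 = $390,000. The remaining $1,170,000 passes to the descendants.
The descendants' portion ($1,170,000) is divided into 5 shares of $234,000: Ursula, Paloma, and Jana each take $234,000; Alma's $234,000 share passes to Alma's issue; Thandi's $234,000 share passes to Thandi's issue.
Alma's share ($234,000) passes entirely to Farrukh.
Thandi's share ($234,000) is divided into 2 shares of $117,000: Wren and Ronan each take $117,000.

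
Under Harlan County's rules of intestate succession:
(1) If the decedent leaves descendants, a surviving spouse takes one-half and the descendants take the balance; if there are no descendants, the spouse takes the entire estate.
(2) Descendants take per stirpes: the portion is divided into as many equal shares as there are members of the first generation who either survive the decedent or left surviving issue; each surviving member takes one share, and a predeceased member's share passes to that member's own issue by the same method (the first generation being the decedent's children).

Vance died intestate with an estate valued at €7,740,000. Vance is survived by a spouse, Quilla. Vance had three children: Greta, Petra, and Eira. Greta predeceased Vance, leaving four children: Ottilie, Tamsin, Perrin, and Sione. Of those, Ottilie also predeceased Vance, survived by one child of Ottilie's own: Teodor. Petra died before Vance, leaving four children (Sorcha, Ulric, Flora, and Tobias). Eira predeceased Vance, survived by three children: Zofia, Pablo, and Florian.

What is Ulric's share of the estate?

Ulric receives €322,500.

Quilla takes one-half of €7,740,000 = €3,870,000. The remaining €3,870,000 passes to the descendants.
The descendants' portion (€3,870,000) is divided into 3 shares of €1,290,000: Greta's €1,290,000 share passes to Greta's issue; Petra's €1,290,000 share passes to Petra's issue; Eira's €1,290,000 share passes to Eira's issue.
Greta's share (€1,290,000) is divided into 4 shares of €322,500: Tamsin, Perrin, and Sione each take €322,500; Ottilie's €322,500 share passes to Ottilie's issue.
Ottilie's share (€322,500) passes entirely to Teodor.
Petra's share (€1,290,000) is divided into 4 shares of €322,500: Sorcha, Ulric, Flora, and Tobias each take €322,500.
Eira's share (€1,290,000) is divided into 3 shares of €430,000: Zofia, Pablo, and Florian each take €430,000.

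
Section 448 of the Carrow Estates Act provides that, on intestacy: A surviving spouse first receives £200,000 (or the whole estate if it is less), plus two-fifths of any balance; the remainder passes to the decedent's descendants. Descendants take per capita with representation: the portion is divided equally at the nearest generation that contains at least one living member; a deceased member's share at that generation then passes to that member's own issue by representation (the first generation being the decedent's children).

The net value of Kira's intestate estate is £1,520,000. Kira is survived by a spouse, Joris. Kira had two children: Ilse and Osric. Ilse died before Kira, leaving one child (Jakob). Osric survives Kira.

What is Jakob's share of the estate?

Joris first takes £200,000, leaving a balance of £1,320,000. Joris then takes two-fifths of the balance (£528,000), for a total of £728,000. The remaining £792,000 passes to the descendants.
The descendants' portion (£792,000) is divided into 2 shares of £396,000: Osric takes £396,000; Ilse's £396,000 share passes to Ilse's issue.
Ilse's share (£396,000) passes entirely to Jakob.

Jakob receives £396,000.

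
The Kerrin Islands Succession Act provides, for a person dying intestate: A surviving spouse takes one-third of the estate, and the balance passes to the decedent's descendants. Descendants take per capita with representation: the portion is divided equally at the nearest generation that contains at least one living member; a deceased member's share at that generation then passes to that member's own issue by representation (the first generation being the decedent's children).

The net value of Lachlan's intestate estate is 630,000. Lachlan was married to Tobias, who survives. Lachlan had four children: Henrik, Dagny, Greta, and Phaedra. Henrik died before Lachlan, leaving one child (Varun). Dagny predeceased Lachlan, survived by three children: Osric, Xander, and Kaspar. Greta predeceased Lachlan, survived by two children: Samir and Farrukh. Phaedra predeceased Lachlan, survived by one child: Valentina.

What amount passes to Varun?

Tobias takes one-third of 630,000 = 210,000. The remaining 420,000 passes to the descendants.
No child survives, so the initial division is made at the grandchildren's generation.
The descendants' portion (420,000) is divided into 7 shares of 60,000: Varun, Osric, Xander, Kaspar, Samir, Farrukh, and Valentina each take 60,000.

Varun receives 60,000.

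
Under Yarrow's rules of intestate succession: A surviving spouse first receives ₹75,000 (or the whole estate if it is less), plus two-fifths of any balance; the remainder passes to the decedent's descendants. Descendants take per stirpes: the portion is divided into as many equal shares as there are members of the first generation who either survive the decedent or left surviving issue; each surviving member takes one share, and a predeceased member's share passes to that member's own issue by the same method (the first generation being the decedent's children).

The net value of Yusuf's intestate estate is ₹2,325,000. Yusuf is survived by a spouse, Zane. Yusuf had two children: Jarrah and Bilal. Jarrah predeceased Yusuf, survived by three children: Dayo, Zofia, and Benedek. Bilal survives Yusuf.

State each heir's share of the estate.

Zane: ₹975,000; Dayo: ₹225,000; Zofia: ₹225,000; Benedek: ₹225,000; Bilal: ₹675,000

Zane first takes ₹75,000, leaving a balance of ₹2,250,000. Zane then takes two-fifths of the balance (₹900,000), for a total of ₹975,000. The remaining ₹1,350,000 passes to the descendants.
The descendants' portion (₹1,350,000) is divided into 2 shares of ₹675,000: Bilal takes ₹675,000; Jarrah's ₹675,000 share passes to Jarrah's issue.
Jarrah's share (₹675,000) is divided into 3 shares of ₹225,000: Dayo, Zofia, and Benedek each take ₹225,000.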